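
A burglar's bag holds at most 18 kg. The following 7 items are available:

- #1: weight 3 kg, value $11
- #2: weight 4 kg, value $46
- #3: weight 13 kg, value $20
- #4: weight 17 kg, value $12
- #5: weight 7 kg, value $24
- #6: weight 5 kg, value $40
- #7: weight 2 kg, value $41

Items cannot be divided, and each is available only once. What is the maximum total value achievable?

$151

Check high-value combinations within 18 kg:
- #2+#5+#6+#7: weight 4+7+5+2=18, value 46+24+40+41=151
- #1+#2+#6+#7: weight 3+4+5+2=14, value 11+46+40+41=138
- #2+#6+#7: weight 4+5+2=11, value 46+40+41=127
Best: $151.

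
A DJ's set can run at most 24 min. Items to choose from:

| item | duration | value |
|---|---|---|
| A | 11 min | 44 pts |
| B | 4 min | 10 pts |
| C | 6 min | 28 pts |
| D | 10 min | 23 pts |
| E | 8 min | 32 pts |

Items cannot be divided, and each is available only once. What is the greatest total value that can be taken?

This is a 0/1 knapsack; check combinations near the capacity.
- A+B+E: duration 11+4+8=23, value 44+10+32=86
- C+D+E: duration 6+10+8=24, value 28+23+32=83
- A+B+C: duration 11+4+6=21, value 44+10+28=82
Best: 86 pts.

86 pts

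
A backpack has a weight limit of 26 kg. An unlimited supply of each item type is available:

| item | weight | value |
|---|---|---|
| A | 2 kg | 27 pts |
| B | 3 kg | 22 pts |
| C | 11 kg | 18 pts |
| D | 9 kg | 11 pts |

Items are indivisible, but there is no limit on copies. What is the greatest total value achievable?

Best value-per-unit is A at 27/2, and filling with it alone uses weight 13×2=26. No mix of the others beats 13×27 = 351.

351 pts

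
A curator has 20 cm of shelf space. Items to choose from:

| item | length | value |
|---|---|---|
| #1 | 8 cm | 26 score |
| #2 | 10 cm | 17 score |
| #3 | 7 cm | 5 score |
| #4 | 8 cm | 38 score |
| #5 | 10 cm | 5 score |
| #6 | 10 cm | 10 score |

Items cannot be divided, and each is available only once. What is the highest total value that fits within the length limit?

64 score

Check high-value combinations within 20 cm:
- #1+#4: length 8+8=16, value 26+38=64
- #2+#4: length 10+8=18, value 17+38=55
- #4+#6: length 8+10=18, value 38+10=48
Best: 64 score.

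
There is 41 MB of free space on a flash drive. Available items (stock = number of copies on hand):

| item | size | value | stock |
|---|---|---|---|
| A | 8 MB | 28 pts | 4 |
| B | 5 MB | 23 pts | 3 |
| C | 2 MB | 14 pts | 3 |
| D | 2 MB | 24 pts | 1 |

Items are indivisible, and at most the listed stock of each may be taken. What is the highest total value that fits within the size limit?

Top feasible selections:
- 2×A + 3×B + 3×C + 1×D: size 39, value 191
- 3×A + 2×B + 2×C + 1×D: size 40, value 182
- 4×A + 3×C + 1×D: size 40, value 178
Best: 191 pts.

191 pts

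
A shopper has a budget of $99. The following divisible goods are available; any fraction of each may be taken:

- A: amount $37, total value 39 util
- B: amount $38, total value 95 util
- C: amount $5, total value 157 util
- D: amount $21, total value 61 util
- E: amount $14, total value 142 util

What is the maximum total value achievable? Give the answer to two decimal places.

477.14

Take in order of value per unit:
- C (157/5 per unit): all 5 → value 157, running total 157.00
- E (142/14 per unit): all 14 → value 142, running total 299.00
- D (61/21 per unit): all 21 → value 61, running total 360.00
- B (95/38 per unit): all 38 → value 95, running total 455.00
- A (39/37 per unit): 21 of 37 → value 21×39/37 = 22.1351, running total 477.14
Total 477.14.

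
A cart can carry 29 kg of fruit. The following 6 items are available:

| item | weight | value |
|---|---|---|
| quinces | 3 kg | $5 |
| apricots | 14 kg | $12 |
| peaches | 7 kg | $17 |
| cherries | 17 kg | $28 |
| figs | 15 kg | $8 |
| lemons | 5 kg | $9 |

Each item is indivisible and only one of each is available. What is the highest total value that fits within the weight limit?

$54

Check high-value combinations within 29 kg:
- peaches+cherries+lemons: weight 7+17+5=29, value 17+28+9=54
- quinces+peaches+cherries: weight 3+7+17=27, value 5+17+28=50
- peaches+cherries: weight 7+17=24, value 17+28=45
- quinces+apricots+peaches+lemons: weight 3+14+7+5=29, value 5+12+17+9=43
Best: $54.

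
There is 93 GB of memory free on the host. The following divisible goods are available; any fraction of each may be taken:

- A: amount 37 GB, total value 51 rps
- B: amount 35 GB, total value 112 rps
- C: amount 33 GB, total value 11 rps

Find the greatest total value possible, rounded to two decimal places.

Take in order of value per unit:
- B (112/35 per unit): all 35 → value 112, running total 112.00
- A (51/37 per unit): all 37 → value 51, running total 163.00
- C (11/33 per unit): 21 of 33 → value 21×11/33 = 7.0000, running total 170.00
Total 170.00.

170.00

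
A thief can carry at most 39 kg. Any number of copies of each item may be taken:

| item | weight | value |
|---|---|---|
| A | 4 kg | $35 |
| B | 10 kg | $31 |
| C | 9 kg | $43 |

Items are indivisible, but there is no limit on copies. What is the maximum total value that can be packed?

$315

Best value-per-unit is A at 35/4, and filling with it alone uses weight 9×4=36. No mix of the others beats 9×35 = 315.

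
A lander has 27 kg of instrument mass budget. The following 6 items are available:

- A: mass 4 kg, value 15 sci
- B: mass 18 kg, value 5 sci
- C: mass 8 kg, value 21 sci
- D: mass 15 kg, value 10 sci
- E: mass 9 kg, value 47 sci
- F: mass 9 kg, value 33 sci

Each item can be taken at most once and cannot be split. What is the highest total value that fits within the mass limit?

Check high-value combinations within 27 kg:
- C+E+F: mass 8+9+9=26, value 21+47+33=101
- A+E+F: mass 4+9+9=22, value 15+47+33=95
- A+C+E: mass 4+8+9=21, value 15+21+47=83
- E+F: mass 9+9=18, value 47+33=80
- A+C+F: mass 4+8+9=21, value 15+21+33=69
Best: 101 sci.

101 sci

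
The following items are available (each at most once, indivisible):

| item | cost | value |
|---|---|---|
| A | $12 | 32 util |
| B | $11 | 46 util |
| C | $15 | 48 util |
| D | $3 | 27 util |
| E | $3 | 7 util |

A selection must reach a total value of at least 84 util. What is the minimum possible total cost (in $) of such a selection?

26

Subsets with value ≥ 84, sorted by total cost:
- A+B+D: cost 26, value 105
- B+C: cost 26, value 94
- A+B+E: cost 26, value 85
- B+C+D: cost 29, value 121
Minimum cost: 26 $.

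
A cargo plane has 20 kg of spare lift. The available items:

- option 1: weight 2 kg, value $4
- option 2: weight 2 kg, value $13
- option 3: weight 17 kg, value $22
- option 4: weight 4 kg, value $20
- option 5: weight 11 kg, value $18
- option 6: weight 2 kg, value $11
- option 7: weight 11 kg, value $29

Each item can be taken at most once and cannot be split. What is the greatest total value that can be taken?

This is a 0/1 knapsack; check combinations near the capacity.
- option 2+option 4+option 6+option 7: weight 2+4+2+11=19, value 13+20+11+29=73
- option 1+option 2+option 4+option 7: weight 2+2+4+11=19, value 4+13+20+29=66
- option 1+option 4+option 6+option 7: weight 2+4+2+11=19, value 4+20+11+29=64
Best: $73.

$73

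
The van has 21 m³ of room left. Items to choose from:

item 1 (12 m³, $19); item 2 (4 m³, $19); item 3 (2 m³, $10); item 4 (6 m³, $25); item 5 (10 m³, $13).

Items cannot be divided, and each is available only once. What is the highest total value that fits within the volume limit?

$57

Check high-value combinations within 21 m³:
- item 2+item 4+item 5: volume 4+6+10=20, value 19+25+13=57
- item 2+item 3+item 4: volume 4+2+6=12, value 19+10+25=54
- item 1+item 3+item 4: volume 12+2+6=20, value 19+10+25=54
- item 1+item 2+item 3: volume 12+4+2=18, value 19+19+10=48
Best: $57.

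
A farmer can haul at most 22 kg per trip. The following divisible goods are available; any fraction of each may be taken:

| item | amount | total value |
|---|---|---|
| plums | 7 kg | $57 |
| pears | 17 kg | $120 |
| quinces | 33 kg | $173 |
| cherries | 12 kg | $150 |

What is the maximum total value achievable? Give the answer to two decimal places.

228.18

Take in order of value per unit:
- cherries (150/12 per unit): all 12 → value 150, running total 150.00
- plums (57/7 per unit): all 7 → value 57, running total 207.00
- pears (120/17 per unit): 3 of 17 → value 3×120/17 = 21.1765, running total 228.18
Total 228.18.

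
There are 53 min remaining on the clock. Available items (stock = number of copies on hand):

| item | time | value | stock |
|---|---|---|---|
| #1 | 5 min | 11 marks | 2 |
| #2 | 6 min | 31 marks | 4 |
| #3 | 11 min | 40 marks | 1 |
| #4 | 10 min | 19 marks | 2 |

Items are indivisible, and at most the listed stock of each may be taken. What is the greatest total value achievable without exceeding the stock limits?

194 marks

Top feasible selections:
- 1×#1 + 4×#2 + 1×#3 + 1×#4: time 50, value 194
- 2×#1 + 4×#2 + 1×#3: time 45, value 186
- 4×#2 + 1×#3 + 1×#4: time 45, value 183
- 1×#1 + 4×#2 + 1×#3: time 40, value 175
Best: 194 marks.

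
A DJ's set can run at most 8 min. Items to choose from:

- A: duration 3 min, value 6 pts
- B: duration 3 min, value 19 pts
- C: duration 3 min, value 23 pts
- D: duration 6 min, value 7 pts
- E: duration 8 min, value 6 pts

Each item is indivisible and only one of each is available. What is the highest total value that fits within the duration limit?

42 pts

This is a 0/1 knapsack; check combinations near the capacity.
- B+C: duration 3+3=6, value 19+23=42
- A+C: duration 3+3=6, value 6+23=29
- A+B: duration 3+3=6, value 6+19=25
- C: duration 3, value 23
- B: duration 3, value 19
Best: 42 pts.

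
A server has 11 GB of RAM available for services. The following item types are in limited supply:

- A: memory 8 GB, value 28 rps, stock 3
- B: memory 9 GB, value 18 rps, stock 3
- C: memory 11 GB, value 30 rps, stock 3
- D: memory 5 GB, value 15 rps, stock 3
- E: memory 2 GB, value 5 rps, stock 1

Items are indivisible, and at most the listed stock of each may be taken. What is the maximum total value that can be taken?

Top feasible selections:
- 1×A + 1×E: memory 10, value 33
- 2×D: memory 10, value 30
- 1×C: memory 11, value 30
- 1×A: memory 8, value 28
Best: 33 rps.

33 rps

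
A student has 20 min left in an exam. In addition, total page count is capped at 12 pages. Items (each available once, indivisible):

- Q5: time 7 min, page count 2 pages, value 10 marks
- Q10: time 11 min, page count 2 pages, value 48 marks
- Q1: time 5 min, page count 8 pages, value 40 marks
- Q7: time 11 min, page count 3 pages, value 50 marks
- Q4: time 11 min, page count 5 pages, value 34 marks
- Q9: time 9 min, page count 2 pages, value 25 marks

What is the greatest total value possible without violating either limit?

Feasible sets respecting both limits:
- Q1+Q7: time 16, page count 11, value 90
- Q10+Q1: time 16, page count 10, value 88
- Q7+Q9: time 20, page count 5, value 75
- Q10+Q9: time 20, page count 4, value 73
Best: 90 marks.

90 marks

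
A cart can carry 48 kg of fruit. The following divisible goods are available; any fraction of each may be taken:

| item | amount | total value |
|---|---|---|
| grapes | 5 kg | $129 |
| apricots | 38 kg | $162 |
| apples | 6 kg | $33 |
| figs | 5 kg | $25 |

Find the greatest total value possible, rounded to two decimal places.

323.42

Take in order of value per unit:
- grapes (129/5 per unit): all 5 → value 129, running total 129.00
- apples (33/6 per unit): all 6 → value 33, running total 162.00
- figs (25/5 per unit): all 5 → value 25, running total 187.00
- apricots (162/38 per unit): 32 of 38 → value 32×162/38 = 136.4211, running total 323.42
Total 323.42.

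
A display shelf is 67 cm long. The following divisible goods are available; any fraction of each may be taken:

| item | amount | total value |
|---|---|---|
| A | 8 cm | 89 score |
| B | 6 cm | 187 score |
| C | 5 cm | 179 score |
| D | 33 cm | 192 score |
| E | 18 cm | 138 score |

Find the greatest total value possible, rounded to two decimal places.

767.55

Take in order of value per unit:
- C (179/5 per unit): all 5 → value 179, running total 179.00
- B (187/6 per unit): all 6 → value 187, running total 366.00
- A (89/8 per unit): all 8 → value 89, running total 455.00
- E (138/18 per unit): all 18 → value 138, running total 593.00
- D (192/33 per unit): 30 of 33 → value 30×192/33 = 174.5455, running total 767.55
Total 767.55.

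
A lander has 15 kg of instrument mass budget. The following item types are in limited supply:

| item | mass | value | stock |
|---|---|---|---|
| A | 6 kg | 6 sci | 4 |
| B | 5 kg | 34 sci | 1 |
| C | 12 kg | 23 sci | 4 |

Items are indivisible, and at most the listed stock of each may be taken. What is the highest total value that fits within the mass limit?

40 sci

Top feasible selections:
- 1×A + 1×B: mass 11, value 40
- 1×B: mass 5, value 34
- 1×C: mass 12, value 23
Best: 40 sci.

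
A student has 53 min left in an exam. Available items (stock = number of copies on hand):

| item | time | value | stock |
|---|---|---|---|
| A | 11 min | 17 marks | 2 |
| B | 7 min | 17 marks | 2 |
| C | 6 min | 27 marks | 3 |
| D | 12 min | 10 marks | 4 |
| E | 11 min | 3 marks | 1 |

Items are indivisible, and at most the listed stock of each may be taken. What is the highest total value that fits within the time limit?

Top feasible selections:
- 1×A + 2×B + 3×C: time 43, value 132
- 2×A + 1×B + 3×C: time 47, value 132
Best: 132 marks.

132 marks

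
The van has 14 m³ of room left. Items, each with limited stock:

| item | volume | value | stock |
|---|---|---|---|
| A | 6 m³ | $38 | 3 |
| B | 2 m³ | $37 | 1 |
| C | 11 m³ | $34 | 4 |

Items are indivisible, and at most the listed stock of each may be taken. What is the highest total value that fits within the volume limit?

Best selections within volume 14 and stock limits:
- 2×A + 1×B: volume 14, value 113
- 2×A: volume 12, value 76
Best: $113.

$113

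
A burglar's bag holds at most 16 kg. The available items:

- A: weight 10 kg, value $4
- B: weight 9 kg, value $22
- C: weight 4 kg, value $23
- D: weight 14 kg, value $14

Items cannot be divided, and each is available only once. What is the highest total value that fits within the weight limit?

$45

Check high-value combinations within 16 kg:
- B+C: weight 9+4=13, value 22+23=45
- A+C: weight 10+4=14, value 4+23=27
- C: weight 4, value 23
Best: $45.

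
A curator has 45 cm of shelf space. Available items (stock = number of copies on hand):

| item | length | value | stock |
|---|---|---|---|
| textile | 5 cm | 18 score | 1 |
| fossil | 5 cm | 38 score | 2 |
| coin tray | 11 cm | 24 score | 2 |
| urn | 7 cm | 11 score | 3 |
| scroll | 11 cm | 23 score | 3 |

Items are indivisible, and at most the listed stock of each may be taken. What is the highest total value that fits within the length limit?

153 score

Best selections within length 45 and stock limits:
- 1×textile + 2×fossil + 2×coin tray + 1×urn: length 44, value 153
- 1×textile + 2×fossil + 1×coin tray + 1×urn + 1×scroll: length 44, value 152
- 1×textile + 2×fossil + 1×urn + 2×scroll: length 44, value 151
- 2×fossil + 2×coin tray + 1×scroll: length 43, value 147
Best: 153 score.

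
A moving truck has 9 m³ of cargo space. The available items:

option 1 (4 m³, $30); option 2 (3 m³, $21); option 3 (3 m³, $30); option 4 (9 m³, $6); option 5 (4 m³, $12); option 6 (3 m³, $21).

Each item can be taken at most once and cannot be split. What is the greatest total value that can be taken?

$72

Check high-value combinations within 9 m³:
- option 2+option 3+option 6: volume 3+3+3=9, value 21+30+21=72
- option 1+option 3: volume 4+3=7, value 30+30=60
- option 2+option 3: volume 3+3=6, value 21+30=51
Best: $72.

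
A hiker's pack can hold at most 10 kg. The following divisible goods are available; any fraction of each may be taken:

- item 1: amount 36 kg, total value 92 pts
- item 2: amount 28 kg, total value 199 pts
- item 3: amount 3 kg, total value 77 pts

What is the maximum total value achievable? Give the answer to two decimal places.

126.75

Take in order of value per unit:
- item 3 (77/3 per unit): all 3 → value 77, running total 77.00
- item 2 (199/28 per unit): 7 of 28 → value 7×199/28 = 49.7500, running total 126.75
Total 126.75.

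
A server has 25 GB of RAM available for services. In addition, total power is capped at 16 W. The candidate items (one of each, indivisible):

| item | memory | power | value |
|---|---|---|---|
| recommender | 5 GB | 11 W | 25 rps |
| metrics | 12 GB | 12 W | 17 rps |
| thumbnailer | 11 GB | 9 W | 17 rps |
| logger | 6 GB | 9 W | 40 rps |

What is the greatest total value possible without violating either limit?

Feasible sets respecting both limits:
- logger: memory 6, power 9, value 40
- recommender: memory 5, power 11, value 25
- metrics: memory 12, power 12, value 17
Best: 40 rps.

40 rps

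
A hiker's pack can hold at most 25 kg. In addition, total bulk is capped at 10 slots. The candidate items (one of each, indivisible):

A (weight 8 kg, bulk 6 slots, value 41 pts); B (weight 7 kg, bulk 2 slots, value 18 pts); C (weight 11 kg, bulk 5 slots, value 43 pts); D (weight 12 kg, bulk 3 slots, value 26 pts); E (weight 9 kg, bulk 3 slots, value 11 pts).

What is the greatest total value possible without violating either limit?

69 pts

Feasible sets respecting both limits:
- C+D: weight 23, bulk 8, value 69
- A+D: weight 20, bulk 9, value 67
- B+C: weight 18, bulk 7, value 61
Best: 69 pts.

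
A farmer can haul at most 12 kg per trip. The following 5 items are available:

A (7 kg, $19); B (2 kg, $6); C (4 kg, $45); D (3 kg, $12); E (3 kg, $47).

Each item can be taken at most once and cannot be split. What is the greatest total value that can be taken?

Check high-value combinations within 12 kg:
- B+C+D+E: weight 2+4+3+3=12, value 6+45+12+47=110
- C+D+E: weight 4+3+3=10, value 45+12+47=104
- B+C+E: weight 2+4+3=9, value 6+45+47=98
- C+E: weight 4+3=7, value 45+47=92
Best: $110.

$110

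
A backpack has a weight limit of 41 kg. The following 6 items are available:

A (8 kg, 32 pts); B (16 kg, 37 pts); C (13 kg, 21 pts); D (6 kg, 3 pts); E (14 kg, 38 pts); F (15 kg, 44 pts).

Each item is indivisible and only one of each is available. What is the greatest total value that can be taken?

114 pts

This is a 0/1 knapsack; check combinations near the capacity.
- A+E+F: weight 8+14+15=37, value 32+38+44=114
- A+B+F: weight 8+16+15=39, value 32+37+44=113
- A+B+E: weight 8+16+14=38, value 32+37+38=107
Best: 114 pts.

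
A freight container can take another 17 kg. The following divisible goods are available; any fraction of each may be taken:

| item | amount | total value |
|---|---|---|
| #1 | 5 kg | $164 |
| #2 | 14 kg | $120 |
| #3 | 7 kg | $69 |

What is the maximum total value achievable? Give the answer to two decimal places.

Take in order of value per unit:
- #1 (164/5 per unit): all 5 → value 164, running total 164.00
- #3 (69/7 per unit): all 7 → value 69, running total 233.00
- #2 (120/14 per unit): 5 of 14 → value 5×120/14 = 42.8571, running total 275.86
Total 275.86.

275.86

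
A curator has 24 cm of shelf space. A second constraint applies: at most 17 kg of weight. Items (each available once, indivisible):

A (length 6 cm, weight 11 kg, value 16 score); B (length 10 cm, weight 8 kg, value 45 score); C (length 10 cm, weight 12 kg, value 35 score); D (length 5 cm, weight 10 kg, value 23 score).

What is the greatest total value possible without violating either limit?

Feasible sets respecting both limits:
- B: length 10, weight 8, value 45
- C: length 10, weight 12, value 35
- D: length 5, weight 10, value 23
- A: length 6, weight 11, value 16
Best: 45 score.

45 score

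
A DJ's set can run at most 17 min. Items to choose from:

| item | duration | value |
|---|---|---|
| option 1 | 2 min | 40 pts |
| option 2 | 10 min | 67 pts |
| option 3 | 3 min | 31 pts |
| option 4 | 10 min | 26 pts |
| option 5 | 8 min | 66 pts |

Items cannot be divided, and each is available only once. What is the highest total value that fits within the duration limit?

Check high-value combinations within 17 min:
- option 1+option 2+option 3: duration 2+10+3=15, value 40+67+31=138
- option 1+option 3+option 5: duration 2+3+8=13, value 40+31+66=137
- option 1+option 2: duration 2+10=12, value 40+67=107
- option 1+option 5: duration 2+8=10, value 40+66=106
- option 2+option 3: duration 10+3=13, value 67+31=98
Best: 138 pts.

138 pts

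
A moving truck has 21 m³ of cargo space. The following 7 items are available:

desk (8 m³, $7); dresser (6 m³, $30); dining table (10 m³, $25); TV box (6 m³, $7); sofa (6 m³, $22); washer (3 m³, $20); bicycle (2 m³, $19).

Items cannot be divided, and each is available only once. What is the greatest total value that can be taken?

This is a 0/1 knapsack; check combinations near the capacity.
- dresser+dining table+washer+bicycle: volume 6+10+3+2=21, value 30+25+20+19=94
- dresser+sofa+washer+bicycle: volume 6+6+3+2=17, value 30+22+20+19=91
- dining table+sofa+washer+bicycle: volume 10+6+3+2=21, value 25+22+20+19=86
Best: $94.

$94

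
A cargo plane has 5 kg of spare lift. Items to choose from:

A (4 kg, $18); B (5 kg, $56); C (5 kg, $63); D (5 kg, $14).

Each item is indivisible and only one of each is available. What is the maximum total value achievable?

$63

Check high-value combinations within 5 kg:
- C: weight 5, value 63
- B: weight 5, value 56
- A: weight 4, value 18
Best: $63.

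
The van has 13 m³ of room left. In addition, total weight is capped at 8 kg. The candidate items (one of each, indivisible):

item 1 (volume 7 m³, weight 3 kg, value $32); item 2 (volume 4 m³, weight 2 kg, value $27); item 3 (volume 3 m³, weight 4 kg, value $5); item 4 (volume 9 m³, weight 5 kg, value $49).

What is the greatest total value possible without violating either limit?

Feasible sets respecting both limits:
- item 2+item 4: volume 13, weight 7, value 76
- item 1+item 2: volume 11, weight 5, value 59
- item 4: volume 9, weight 5, value 49
Best: $76.

$76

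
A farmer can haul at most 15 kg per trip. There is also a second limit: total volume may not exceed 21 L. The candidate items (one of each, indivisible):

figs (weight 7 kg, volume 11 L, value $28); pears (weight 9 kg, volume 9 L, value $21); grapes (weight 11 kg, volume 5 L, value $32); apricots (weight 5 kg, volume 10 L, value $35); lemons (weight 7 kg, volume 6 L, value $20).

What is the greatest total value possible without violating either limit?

Feasible sets respecting both limits:
- figs+apricots: weight 12, volume 21, value 63
- pears+apricots: weight 14, volume 19, value 56
- apricots+lemons: weight 12, volume 16, value 55
- figs+lemons: weight 14, volume 17, value 48
Best: $63.

$63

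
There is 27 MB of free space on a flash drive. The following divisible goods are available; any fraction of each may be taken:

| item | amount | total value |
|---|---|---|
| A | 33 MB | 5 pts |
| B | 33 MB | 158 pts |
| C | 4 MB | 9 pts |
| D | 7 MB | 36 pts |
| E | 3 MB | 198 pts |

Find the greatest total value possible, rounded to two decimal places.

315.39

Take in order of value per unit:
- E (198/3 per unit): all 3 → value 198, running total 198.00
- D (36/7 per unit): all 7 → value 36, running total 234.00
- B (158/33 per unit): 17 of 33 → value 17×158/33 = 81.3939, running total 315.39
Total 315.39.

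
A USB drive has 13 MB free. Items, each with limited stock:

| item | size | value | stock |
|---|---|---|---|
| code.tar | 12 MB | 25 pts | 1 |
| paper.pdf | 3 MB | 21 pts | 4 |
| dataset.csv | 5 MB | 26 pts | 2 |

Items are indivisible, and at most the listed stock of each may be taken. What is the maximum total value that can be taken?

84 pts

Best selections within size 13 and stock limits:
- 4×paper.pdf: size 12, value 84
- 1×paper.pdf + 2×dataset.csv: size 13, value 73
Best: 84 pts.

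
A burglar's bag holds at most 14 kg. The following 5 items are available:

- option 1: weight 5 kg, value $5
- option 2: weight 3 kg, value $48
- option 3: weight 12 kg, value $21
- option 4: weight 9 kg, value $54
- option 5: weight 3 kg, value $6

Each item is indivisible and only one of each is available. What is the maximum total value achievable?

$102

Check high-value combinations within 14 kg:
- option 2+option 4: weight 3+9=12, value 48+54=102
- option 4+option 5: weight 9+3=12, value 54+6=60
- option 1+option 2+option 5: weight 5+3+3=11, value 5+48+6=59
- option 1+option 4: weight 5+9=14, value 5+54=59
- option 2+option 5: weight 3+3=6, value 48+6=54
Best: $102.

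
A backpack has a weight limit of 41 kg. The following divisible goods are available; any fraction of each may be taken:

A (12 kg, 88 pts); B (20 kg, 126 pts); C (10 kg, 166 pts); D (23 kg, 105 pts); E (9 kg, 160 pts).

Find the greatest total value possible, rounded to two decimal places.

Take in order of value per unit:
- E (160/9 per unit): all 9 → value 160, running total 160.00
- C (166/10 per unit): all 10 → value 166, running total 326.00
- A (88/12 per unit): all 12 → value 88, running total 414.00
- B (126/20 per unit): 10 of 20 → value 10×126/20 = 63.0000, running total 477.00
Total 477.00.

477.00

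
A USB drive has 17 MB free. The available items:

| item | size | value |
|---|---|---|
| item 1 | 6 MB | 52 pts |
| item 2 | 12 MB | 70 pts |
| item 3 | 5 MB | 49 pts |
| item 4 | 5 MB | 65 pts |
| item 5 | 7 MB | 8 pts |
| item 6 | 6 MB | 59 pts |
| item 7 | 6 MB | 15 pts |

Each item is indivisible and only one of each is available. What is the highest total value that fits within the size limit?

176 pts

Check high-value combinations within 17 MB:
- item 1+item 4+item 6: size 6+5+6=17, value 52+65+59=176
- item 3+item 4+item 6: size 5+5+6=16, value 49+65+59=173
- item 1+item 3+item 4: size 6+5+5=16, value 52+49+65=166
Best: 176 pts.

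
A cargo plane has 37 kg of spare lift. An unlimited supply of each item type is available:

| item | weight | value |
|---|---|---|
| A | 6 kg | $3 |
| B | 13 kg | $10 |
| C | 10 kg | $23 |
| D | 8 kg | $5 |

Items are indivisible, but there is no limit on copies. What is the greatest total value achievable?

$72

Best value-per-unit is C at 23/10; filling with it alone gives 3×23 = 69.
Optimal mix: 1×A + 3×C → weight 36, value 72.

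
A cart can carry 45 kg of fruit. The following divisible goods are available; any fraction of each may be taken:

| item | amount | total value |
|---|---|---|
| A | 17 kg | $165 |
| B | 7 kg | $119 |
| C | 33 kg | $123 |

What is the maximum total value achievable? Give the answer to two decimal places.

Take in order of value per unit:
- B (119/7 per unit): all 7 → value 119, running total 119.00
- A (165/17 per unit): all 17 → value 165, running total 284.00
- C (123/33 per unit): 21 of 33 → value 21×123/33 = 78.2727, running total 362.27
Total 362.27.

362.27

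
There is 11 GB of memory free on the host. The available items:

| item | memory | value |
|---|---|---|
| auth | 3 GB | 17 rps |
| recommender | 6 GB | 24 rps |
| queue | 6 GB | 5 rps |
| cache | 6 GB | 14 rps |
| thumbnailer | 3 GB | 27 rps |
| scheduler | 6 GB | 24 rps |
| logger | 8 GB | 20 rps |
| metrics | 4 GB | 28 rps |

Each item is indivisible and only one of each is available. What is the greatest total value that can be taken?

72 rps

Check high-value combinations within 11 GB:
- auth+thumbnailer+metrics: memory 3+3+4=10, value 17+27+28=72
- thumbnailer+metrics: memory 3+4=7, value 27+28=55
- recommender+metrics: memory 6+4=10, value 24+28=52
- scheduler+metrics: memory 6+4=10, value 24+28=52
- recommender+thumbnailer: memory 6+3=9, value 24+27=51
Best: 72 rps.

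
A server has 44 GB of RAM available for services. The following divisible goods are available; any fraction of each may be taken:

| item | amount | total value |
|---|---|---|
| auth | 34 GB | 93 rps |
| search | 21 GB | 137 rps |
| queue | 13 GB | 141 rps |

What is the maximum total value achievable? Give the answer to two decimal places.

305.35

Take in order of value per unit:
- queue (141/13 per unit): all 13 → value 141, running total 141.00
- search (137/21 per unit): all 21 → value 137, running total 278.00
- auth (93/34 per unit): 10 of 34 → value 10×93/34 = 27.3529, running total 305.35
Total 305.35.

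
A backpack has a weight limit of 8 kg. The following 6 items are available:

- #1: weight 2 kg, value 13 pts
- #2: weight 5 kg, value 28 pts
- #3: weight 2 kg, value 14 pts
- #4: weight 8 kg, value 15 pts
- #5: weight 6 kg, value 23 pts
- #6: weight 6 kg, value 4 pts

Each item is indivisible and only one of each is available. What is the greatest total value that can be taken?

Check high-value combinations within 8 kg:
- #2+#3: weight 5+2=7, value 28+14=42
- #1+#2: weight 2+5=7, value 13+28=41
- #3+#5: weight 2+6=8, value 14+23=37
- #1+#5: weight 2+6=8, value 13+23=36
Best: 42 pts.

42 pts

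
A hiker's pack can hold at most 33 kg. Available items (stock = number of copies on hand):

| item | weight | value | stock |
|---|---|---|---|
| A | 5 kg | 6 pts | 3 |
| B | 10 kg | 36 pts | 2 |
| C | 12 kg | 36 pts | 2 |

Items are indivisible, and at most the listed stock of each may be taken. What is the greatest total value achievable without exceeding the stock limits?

108 pts

Best selections within weight 33 and stock limits:
- 2×B + 1×C: weight 32, value 108
- 2×A + 2×B: weight 30, value 84
- 2×A + 1×B + 1×C: weight 32, value 84
Best: 108 pts.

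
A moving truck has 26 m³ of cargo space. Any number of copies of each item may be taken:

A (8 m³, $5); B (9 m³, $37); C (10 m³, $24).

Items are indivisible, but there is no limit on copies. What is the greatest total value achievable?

$79

Best value-per-unit is B at 37/9; filling with it alone gives 2×37 = 74.
Optimal mix: 1×A + 2×B → volume 26, value 79.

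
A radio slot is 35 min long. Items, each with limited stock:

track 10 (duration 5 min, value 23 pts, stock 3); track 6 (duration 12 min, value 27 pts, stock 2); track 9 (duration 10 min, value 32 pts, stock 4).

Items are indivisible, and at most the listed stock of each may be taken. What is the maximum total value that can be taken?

133 pts

Top feasible selections:
- 3×track 10 + 2×track 9: duration 35, value 133
- 1×track 10 + 3×track 9: duration 35, value 119
- 2×track 10 + 2×track 9: duration 30, value 110
- 2×track 10 + 1×track 6 + 1×track 9: duration 32, value 105
Best: 133 pts.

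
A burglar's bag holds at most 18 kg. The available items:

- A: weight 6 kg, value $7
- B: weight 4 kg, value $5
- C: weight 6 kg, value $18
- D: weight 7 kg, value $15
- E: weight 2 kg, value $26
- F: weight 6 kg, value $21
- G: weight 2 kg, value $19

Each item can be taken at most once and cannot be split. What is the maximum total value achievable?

$84

Check high-value combinations within 18 kg:
- C+E+F+G: weight 6+2+6+2=16, value 18+26+21+19=84
- D+E+F+G: weight 7+2+6+2=17, value 15+26+21+19=81
- C+D+E+G: weight 6+7+2+2=17, value 18+15+26+19=78
Best: $84.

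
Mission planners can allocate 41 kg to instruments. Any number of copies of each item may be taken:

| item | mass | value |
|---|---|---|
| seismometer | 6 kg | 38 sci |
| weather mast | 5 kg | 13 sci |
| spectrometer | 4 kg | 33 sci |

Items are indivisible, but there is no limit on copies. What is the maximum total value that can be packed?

330 sci

Best value-per-unit is spectrometer at 33/4, and filling with it alone uses mass 10×4=40. No mix of the others beats 10×33 = 330.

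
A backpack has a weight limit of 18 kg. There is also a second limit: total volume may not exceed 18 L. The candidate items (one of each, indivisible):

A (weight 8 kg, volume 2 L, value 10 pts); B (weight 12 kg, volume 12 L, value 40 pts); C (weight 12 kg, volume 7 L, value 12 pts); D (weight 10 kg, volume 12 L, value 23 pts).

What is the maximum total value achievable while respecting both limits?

40 pts

Feasible sets respecting both limits:
- B: weight 12, volume 12, value 40
- A+D: weight 18, volume 14, value 33
- D: weight 10, volume 12, value 23
- C: weight 12, volume 7, value 12
Best: 40 pts.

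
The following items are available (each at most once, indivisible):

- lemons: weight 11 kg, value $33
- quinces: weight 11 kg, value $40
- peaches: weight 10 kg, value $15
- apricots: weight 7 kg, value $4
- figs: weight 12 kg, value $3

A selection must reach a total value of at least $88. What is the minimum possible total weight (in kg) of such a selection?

32

Subsets with value ≥ 88, sorted by total weight:
- lemons+quinces+peaches: weight 32, value 88
- lemons+quinces+peaches+apricots: weight 39, value 92
- lemons+quinces+peaches+figs: weight 44, value 91
- lemons+quinces+peaches+apricots+figs: weight 51, value 95
Minimum weight: 32 kg.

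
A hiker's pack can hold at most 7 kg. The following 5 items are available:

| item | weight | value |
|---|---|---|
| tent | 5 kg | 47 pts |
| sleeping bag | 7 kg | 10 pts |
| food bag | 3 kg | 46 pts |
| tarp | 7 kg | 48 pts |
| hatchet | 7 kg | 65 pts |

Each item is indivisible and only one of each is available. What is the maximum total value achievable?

65 pts

Check high-value combinations within 7 kg:
- hatchet: weight 7, value 65
- tarp: weight 7, value 48
- tent: weight 5, value 47
- food bag: weight 3, value 46
- sleeping bag: weight 7, value 10
Best: 65 pts.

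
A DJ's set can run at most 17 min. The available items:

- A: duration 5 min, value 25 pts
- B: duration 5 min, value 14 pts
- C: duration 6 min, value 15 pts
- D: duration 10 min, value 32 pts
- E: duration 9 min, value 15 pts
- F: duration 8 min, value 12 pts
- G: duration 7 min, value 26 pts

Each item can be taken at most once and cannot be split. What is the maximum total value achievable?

Check high-value combinations within 17 min:
- A+B+G: duration 5+5+7=17, value 25+14+26=65
- D+G: duration 10+7=17, value 32+26=58
- A+D: duration 5+10=15, value 25+32=57
- A+B+C: duration 5+5+6=16, value 25+14+15=54
Best: 65 pts.

65 pts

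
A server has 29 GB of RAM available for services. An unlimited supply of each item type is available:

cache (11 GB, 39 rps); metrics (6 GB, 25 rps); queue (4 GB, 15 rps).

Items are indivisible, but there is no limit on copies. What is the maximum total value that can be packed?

Best value-per-unit is metrics at 25/6; filling with it alone gives 4×25 = 100.
Optimal mix: 4×metrics + 1×queue → memory 28, value 115.

115 rps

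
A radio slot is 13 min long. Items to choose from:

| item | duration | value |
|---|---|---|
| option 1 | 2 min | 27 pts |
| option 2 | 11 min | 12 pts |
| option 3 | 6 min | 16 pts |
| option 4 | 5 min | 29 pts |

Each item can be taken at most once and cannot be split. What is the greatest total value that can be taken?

72 pts

This is a 0/1 knapsack; check combinations near the capacity.
- option 1+option 3+option 4: duration 2+6+5=13, value 27+16+29=72
- option 1+option 4: duration 2+5=7, value 27+29=56
- option 3+option 4: duration 6+5=11, value 16+29=45
- option 1+option 3: duration 2+6=8, value 27+16=43
Best: 72 pts.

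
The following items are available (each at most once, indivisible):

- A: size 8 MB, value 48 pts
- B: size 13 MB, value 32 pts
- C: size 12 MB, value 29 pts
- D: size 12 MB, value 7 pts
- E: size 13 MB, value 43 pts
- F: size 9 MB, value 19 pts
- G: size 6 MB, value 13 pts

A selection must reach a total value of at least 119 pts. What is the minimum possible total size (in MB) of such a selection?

33

Subsets with value ≥ 119, sorted by total size:
- A+C+E: size 33, value 120
- A+B+E: size 34, value 123
- A+E+F+G: size 36, value 123
- A+C+E+G: size 39, value 133
Minimum size: 33 MB.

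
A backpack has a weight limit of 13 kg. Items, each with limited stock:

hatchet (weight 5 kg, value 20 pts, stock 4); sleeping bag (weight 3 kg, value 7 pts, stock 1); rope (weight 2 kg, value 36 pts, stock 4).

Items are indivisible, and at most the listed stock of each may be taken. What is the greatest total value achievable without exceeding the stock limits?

164 pts

Top feasible selections:
- 1×hatchet + 4×rope: weight 13, value 164
- 1×sleeping bag + 4×rope: weight 11, value 151
Best: 164 pts.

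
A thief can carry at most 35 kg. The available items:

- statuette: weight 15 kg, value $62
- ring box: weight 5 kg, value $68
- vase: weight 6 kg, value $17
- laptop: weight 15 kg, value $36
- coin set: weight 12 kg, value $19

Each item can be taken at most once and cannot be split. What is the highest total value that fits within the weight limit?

$166

This is a 0/1 knapsack; check combinations near the capacity.
- statuette+ring box+laptop: weight 15+5+15=35, value 62+68+36=166
- statuette+ring box+coin set: weight 15+5+12=32, value 62+68+19=149
- statuette+ring box+vase: weight 15+5+6=26, value 62+68+17=147
- statuette+ring box: weight 15+5=20, value 62+68=130
Best: $166.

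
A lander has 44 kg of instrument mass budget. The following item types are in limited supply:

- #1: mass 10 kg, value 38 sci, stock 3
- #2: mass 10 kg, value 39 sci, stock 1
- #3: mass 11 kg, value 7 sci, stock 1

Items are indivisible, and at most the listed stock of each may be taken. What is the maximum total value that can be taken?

153 sci

Top feasible selections:
- 3×#1 + 1×#2: mass 40, value 153
- 2×#1 + 1×#2 + 1×#3: mass 41, value 122
- 3×#1 + 1×#3: mass 41, value 121
Best: 153 sci.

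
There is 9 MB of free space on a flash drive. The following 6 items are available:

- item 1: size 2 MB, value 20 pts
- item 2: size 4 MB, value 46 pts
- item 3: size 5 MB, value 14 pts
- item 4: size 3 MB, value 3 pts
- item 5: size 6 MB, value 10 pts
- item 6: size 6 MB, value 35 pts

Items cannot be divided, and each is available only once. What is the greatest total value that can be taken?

69 pts

Check high-value combinations within 9 MB:
- item 1+item 2+item 4: size 2+4+3=9, value 20+46+3=69
- item 1+item 2: size 2+4=6, value 20+46=66
- item 2+item 3: size 4+5=9, value 46+14=60
- item 1+item 6: size 2+6=8, value 20+35=55
- item 2+item 4: size 4+3=7, value 46+3=49
Best: 69 pts.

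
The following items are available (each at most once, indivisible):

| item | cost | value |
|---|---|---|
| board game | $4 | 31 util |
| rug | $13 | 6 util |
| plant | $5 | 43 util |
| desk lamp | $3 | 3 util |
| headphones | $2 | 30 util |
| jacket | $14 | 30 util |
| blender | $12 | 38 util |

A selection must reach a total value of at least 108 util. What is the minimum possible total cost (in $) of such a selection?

19

Subsets with value ≥ 108, sorted by total cost:
- plant+headphones+blender: cost 19, value 111
- board game+plant+blender: cost 21, value 112
- plant+desk lamp+headphones+blender: cost 22, value 114
- board game+plant+headphones+blender: cost 23, value 142
Minimum cost: 19 $.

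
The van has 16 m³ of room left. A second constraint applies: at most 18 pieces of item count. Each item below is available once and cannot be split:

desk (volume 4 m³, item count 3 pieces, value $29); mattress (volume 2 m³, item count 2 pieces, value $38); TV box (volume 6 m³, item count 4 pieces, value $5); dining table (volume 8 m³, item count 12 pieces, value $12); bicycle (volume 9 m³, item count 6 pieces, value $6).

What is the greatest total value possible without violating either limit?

Feasible sets respecting both limits:
- desk+mattress+dining table: volume 14, item count 17, value 79
- desk+mattress+bicycle: volume 15, item count 11, value 73
- desk+mattress+TV box: volume 12, item count 9, value 72
Best: $79.

$79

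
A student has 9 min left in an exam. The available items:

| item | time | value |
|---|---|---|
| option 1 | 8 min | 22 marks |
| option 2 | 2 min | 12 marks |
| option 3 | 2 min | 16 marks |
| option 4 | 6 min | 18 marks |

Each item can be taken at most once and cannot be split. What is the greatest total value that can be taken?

Check high-value combinations within 9 min:
- option 3+option 4: time 2+6=8, value 16+18=34
- option 2+option 4: time 2+6=8, value 12+18=30
- option 2+option 3: time 2+2=4, value 12+16=28
- option 1: time 8, value 22
Best: 34 marks.

34 marks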